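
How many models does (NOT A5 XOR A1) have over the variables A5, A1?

Satisfying assignments: (0,0), (1,1)
Count: 2 out of 4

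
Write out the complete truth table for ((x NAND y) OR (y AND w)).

w | y | x | Output
------------------
0 | 0 | 0 | 1
0 | 0 | 1 | 1
0 | 1 | 0 | 1
0 | 1 | 1 | 0
1 | 0 | 0 | 1
1 | 0 | 1 | 1
1 | 1 | 0 | 1
1 | 1 | 1 | 1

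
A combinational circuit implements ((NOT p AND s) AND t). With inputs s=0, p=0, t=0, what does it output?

Substituting: ((NOT 0 AND 0) AND 0)
= 0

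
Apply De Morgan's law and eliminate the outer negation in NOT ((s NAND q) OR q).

NOT (s NAND q) AND NOT q
De Morgan's: NOT(OR of terms) = AND of negations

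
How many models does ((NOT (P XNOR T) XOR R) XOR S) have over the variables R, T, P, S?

Satisfying assignments: (0,0,0,1), (0,0,1,0), (0,1,0,0), (0,1,1,1), (1,0,0,0), (1,0,1,1), (1,1,0,1), (1,1,1,0)
Count: 8 out of 16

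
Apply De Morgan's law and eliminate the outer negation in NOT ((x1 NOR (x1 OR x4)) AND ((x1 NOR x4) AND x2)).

NOT (x1 NOR (x1 OR x4)) OR NOT ((x1 NOR x4) AND x2)
De Morgan's: NOT(AND of terms) = OR of negations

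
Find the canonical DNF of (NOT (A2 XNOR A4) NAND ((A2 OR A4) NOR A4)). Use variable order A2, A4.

(NOT A2 AND NOT A4) OR (NOT A2 AND A4) OR (A2 AND NOT A4) OR (A2 AND A4)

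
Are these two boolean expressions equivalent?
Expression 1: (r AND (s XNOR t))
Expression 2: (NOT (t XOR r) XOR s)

No. Counterexample: with r=0, t=0, s=0, Expression 1 = 0 but Expression 2 = 1.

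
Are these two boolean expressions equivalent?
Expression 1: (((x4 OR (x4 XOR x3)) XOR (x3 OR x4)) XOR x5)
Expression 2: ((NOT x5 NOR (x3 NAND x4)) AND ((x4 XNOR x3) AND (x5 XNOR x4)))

No. Counterexample: with x4=0, x5=1, x3=0, Expression 1 = 1 but Expression 2 = 0.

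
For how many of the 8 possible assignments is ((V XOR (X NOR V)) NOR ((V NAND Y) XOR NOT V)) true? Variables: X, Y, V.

Satisfying assignments: (1,0,0), (1,1,0)
Count: 2 out of 8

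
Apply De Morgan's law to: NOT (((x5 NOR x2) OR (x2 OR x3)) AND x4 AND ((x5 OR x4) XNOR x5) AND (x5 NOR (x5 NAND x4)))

NOT ((x5 NOR x2) OR (x2 OR x3)) OR NOT x4 OR NOT ((x5 OR x4) XNOR x5) OR NOT (x5 NOR (x5 NAND x4))
De Morgan's: NOT(AND of terms) = OR of negations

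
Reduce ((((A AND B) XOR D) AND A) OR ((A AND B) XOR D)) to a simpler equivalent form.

By absorption (E OR (E AND v) = E):
= ((A AND B) XOR D)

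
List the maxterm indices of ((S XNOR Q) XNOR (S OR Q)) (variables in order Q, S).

ΠM(0, 1, 2) = (Q OR S) AND (Q OR NOT S) AND (NOT Q OR S)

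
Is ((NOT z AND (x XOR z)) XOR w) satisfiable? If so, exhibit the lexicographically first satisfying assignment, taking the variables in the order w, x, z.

w=0, x=1, z=0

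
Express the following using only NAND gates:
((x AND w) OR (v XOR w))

((((x NAND w) NAND (x NAND w)) NAND ((x NAND w) NAND (x NAND w))) NAND (((v NAND (v NAND w)) NAND (w NAND (v NAND w))) NAND ((v NAND (v NAND w)) NAND (w NAND (v NAND w)))))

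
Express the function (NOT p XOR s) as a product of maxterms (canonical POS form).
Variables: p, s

ΠM(1, 2) = (p OR NOT s) AND (NOT p OR s)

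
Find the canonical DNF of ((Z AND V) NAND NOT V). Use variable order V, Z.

(NOT V AND NOT Z) OR (NOT V AND Z) OR (V AND NOT Z) OR (V AND Z)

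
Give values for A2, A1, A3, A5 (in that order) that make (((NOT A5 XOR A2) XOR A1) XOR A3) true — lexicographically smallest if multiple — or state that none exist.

A2=0, A1=0, A3=0, A5=0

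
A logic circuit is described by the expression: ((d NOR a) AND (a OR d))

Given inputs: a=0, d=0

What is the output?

Substituting: ((0 NOR 0) AND (0 OR 0))
= 0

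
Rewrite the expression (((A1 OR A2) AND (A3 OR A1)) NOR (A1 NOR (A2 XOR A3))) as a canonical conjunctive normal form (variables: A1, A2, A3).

(A1 OR A2 OR A3) AND (A1 OR NOT A2 OR NOT A3) AND (NOT A1 OR A2 OR A3) AND (NOT A1 OR A2 OR NOT A3) AND (NOT A1 OR NOT A2 OR A3) AND (NOT A1 OR NOT A2 OR NOT A3)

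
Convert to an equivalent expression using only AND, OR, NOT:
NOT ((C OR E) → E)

(C OR E) AND NOT E
(Negated implication: NOT(A → B) = A AND NOT B)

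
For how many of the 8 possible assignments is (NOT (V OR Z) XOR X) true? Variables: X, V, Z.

Satisfying assignments: (0,0,0), (1,0,1), (1,1,0), (1,1,1)
Count: 4 out of 8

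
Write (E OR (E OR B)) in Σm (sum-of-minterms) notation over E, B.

Σm(1, 2, 3) = (NOT E AND B) OR (E AND NOT B) OR (E AND B)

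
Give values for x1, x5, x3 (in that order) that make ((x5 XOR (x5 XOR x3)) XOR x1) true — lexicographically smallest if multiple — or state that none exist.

x1=0, x5=0, x3=1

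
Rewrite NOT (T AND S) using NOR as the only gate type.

(((T NOR T) NOR (S NOR S)) NOR ((T NOR T) NOR (S NOR S)))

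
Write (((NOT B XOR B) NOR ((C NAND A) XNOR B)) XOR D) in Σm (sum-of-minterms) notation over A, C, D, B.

Σm(2, 3, 6, 7, 10, 11, 14, 15) = (NOT A AND NOT C AND D AND NOT B) OR (NOT A AND NOT C AND D AND B) OR (NOT A AND C AND D AND NOT B) OR (NOT A AND C AND D AND B) OR (A AND NOT C AND D AND NOT B) OR (A AND NOT C AND D AND B) OR (A AND C AND D AND NOT B) OR (A AND C AND D AND B)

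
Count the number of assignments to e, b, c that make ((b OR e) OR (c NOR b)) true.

Satisfying assignments: (0,0,0), (0,1,0), (0,1,1), (1,0,0), (1,0,1), (1,1,0), (1,1,1)
Count: 7 out of 8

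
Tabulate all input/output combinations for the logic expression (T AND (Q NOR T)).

Q | T | Output
--------------
0 | 0 | 0
0 | 1 | 0
1 | 0 | 0
1 | 1 | 0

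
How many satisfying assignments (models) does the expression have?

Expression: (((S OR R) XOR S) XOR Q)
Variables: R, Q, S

Satisfying assignments: (0,1,0), (0,1,1), (1,0,0), (1,1,1)
Count: 4 out of 8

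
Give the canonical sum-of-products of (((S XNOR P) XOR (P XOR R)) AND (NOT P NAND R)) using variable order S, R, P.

Σm(0, 1, 7) = (NOT S AND NOT R AND NOT P) OR (NOT S AND NOT R AND P) OR (S AND R AND P)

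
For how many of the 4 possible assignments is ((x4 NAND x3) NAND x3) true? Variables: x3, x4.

Satisfying assignments: (0,0), (0,1), (1,1)
Count: 3 out of 4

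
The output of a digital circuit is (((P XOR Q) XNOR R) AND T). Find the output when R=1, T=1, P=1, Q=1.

Substituting: (((1 XOR 1) XNOR 1) AND 1)
= 0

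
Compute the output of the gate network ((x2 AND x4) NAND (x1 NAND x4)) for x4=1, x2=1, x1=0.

Substituting: ((1 AND 1) NAND (0 NAND 1))
= 0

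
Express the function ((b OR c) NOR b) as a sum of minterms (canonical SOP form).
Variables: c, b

Σm(0) = (NOT c AND NOT b)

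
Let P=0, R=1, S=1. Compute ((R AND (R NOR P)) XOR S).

Substituting: ((1 AND (1 NOR 0)) XOR 1)
= 1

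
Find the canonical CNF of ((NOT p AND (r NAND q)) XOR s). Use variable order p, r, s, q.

(p OR r OR NOT s OR q) AND (p OR r OR NOT s OR NOT q) AND (p OR NOT r OR s OR NOT q) AND (p OR NOT r OR NOT s OR q) AND (NOT p OR r OR s OR q) AND (NOT p OR r OR s OR NOT q) AND (NOT p OR NOT r OR s OR q) AND (NOT p OR NOT r OR s OR NOT q)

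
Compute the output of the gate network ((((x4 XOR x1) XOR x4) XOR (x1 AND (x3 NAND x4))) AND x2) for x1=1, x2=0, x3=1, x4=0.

Substituting: ((((0 XOR 1) XOR 0) XOR (1 AND (1 NAND 0))) AND 0)
= 0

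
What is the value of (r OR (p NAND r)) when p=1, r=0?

Substituting: (0 OR (1 NAND 0))
= 1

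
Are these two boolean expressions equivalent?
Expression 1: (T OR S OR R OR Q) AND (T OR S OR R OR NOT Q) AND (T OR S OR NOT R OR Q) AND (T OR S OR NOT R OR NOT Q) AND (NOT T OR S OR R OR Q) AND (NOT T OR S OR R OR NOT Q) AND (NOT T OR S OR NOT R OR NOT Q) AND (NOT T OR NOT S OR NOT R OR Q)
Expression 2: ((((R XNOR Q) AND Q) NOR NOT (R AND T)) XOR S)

Yes, they are equivalent — the two output columns agree on all 16 assignments:
T | S | R | Q | Expression 1 | Expression 2
-------------------------------------------
0 | 0 | 0 | 0 | 0 | 0
0 | 0 | 0 | 1 | 0 | 0
0 | 0 | 1 | 0 | 0 | 0
0 | 0 | 1 | 1 | 0 | 0
0 | 1 | 0 | 0 | 1 | 1
0 | 1 | 0 | 1 | 1 | 1
0 | 1 | 1 | 0 | 1 | 1
0 | 1 | 1 | 1 | 1 | 1
1 | 0 | 0 | 0 | 0 | 0
1 | 0 | 0 | 1 | 0 | 0
1 | 0 | 1 | 0 | 1 | 1
1 | 0 | 1 | 1 | 0 | 0
1 | 1 | 0 | 0 | 1 | 1
1 | 1 | 0 | 1 | 1 | 1
1 | 1 | 1 | 0 | 0 | 0
1 | 1 | 1 | 1 | 1 | 1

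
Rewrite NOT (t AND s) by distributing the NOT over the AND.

NOT t OR NOT s
De Morgan's: NOT(AND of terms) = OR of negations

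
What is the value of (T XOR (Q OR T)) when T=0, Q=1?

Substituting: (0 XOR (1 OR 0))
= 1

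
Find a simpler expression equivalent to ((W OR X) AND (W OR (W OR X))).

By absorption (E AND (E OR v) = E):
= (W OR X)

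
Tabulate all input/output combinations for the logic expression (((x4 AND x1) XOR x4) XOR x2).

x4 | x2 | x1 | Output
---------------------
0 | 0 | 0 | 0
0 | 0 | 1 | 0
0 | 1 | 0 | 1
0 | 1 | 1 | 1
1 | 0 | 0 | 1
1 | 0 | 1 | 0
1 | 1 | 0 | 0
1 | 1 | 1 | 1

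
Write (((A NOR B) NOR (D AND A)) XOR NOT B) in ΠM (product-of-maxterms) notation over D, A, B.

ΠM(2, 7) = (D OR NOT A OR B) AND (NOT D OR NOT A OR NOT B)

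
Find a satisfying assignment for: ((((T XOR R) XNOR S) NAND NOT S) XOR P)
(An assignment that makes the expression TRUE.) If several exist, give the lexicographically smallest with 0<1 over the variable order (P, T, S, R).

P=0, T=0, S=0, R=1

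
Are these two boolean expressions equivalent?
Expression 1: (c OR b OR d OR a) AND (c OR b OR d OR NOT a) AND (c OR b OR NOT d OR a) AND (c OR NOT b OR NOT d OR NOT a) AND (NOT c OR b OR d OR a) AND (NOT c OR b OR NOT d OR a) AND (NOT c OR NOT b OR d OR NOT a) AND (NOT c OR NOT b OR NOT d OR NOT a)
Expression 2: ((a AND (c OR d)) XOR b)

Yes, they are equivalent — the two output columns agree on all 16 assignments:
c | b | d | a | Expression 1 | Expression 2
-------------------------------------------
0 | 0 | 0 | 0 | 0 | 0
0 | 0 | 0 | 1 | 0 | 0
0 | 0 | 1 | 0 | 0 | 0
0 | 0 | 1 | 1 | 1 | 1
0 | 1 | 0 | 0 | 1 | 1
0 | 1 | 0 | 1 | 1 | 1
0 | 1 | 1 | 0 | 1 | 1
0 | 1 | 1 | 1 | 0 | 0
1 | 0 | 0 | 0 | 0 | 0
1 | 0 | 0 | 1 | 1 | 1
1 | 0 | 1 | 0 | 0 | 0
1 | 0 | 1 | 1 | 1 | 1
1 | 1 | 0 | 0 | 1 | 1
1 | 1 | 0 | 1 | 0 | 0
1 | 1 | 1 | 0 | 1 | 1
1 | 1 | 1 | 1 | 0 | 0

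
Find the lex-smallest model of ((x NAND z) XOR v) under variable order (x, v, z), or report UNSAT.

x=0, v=0, z=0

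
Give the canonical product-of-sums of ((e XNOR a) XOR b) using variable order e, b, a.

ΠM(1, 2, 4, 7) = (e OR b OR NOT a) AND (e OR NOT b OR a) AND (NOT e OR b OR a) AND (NOT e OR NOT b OR NOT a)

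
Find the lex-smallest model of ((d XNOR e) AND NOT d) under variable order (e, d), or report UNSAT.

e=0, d=0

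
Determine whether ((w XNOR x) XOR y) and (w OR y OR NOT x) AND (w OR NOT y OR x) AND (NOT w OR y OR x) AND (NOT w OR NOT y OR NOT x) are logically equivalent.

Yes, they are equivalent — the two output columns agree on all 8 assignments:
w | y | x | Expression 1 | Expression 2
---------------------------------------
0 | 0 | 0 | 1 | 1
0 | 0 | 1 | 0 | 0
0 | 1 | 0 | 0 | 0
0 | 1 | 1 | 1 | 1
1 | 0 | 0 | 0 | 0
1 | 0 | 1 | 1 | 1
1 | 1 | 0 | 1 | 1
1 | 1 | 1 | 0 | 0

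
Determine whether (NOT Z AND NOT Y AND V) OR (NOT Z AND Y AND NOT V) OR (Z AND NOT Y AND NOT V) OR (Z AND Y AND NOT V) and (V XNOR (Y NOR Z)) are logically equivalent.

Yes, they are equivalent — the two output columns agree on all 8 assignments:
Z | Y | V | Expression 1 | Expression 2
---------------------------------------
0 | 0 | 0 | 0 | 0
0 | 0 | 1 | 1 | 1
0 | 1 | 0 | 1 | 1
0 | 1 | 1 | 0 | 0
1 | 0 | 0 | 1 | 1
1 | 0 | 1 | 0 | 0
1 | 1 | 0 | 1 | 1
1 | 1 | 1 | 0 | 0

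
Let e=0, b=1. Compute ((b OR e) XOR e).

Substituting: ((1 OR 0) XOR 0)
= 1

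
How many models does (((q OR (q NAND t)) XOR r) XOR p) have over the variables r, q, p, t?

Satisfying assignments: (0,0,0,0), (0,0,0,1), (0,1,0,0), (0,1,0,1), (1,0,1,0), (1,0,1,1), (1,1,1,0), (1,1,1,1)
Count: 8 out of 16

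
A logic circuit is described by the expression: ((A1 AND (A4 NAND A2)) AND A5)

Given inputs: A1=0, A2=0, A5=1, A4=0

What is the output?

Substituting: ((0 AND (0 NAND 0)) AND 1)
= 0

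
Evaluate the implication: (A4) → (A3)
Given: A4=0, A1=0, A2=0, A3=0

Antecedent (A4) = 0; consequent (A3) = 0.
0 → 0 = 1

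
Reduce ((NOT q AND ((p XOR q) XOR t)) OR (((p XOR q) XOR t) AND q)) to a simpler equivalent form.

By distribution ((E AND v) OR (E AND NOT v) = E):
= ((p XOR q) XOR t)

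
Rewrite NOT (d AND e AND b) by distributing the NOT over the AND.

NOT d OR NOT e OR NOT b
De Morgan's: NOT(AND of terms) = OR of negations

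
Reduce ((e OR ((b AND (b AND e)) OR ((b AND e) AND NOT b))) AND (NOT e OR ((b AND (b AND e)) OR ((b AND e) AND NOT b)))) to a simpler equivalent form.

By distribution ((E OR v) AND (E OR NOT v) = E) then distribution ((E AND v) OR (E AND NOT v) = E):
= (b AND e)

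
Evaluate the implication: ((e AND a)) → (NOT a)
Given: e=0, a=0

Antecedent ((e AND a)) = 0; consequent (NOT a) = 1.
0 → 1 = 1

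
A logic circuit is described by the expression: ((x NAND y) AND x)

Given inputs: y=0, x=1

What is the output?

Substituting: ((1 NAND 0) AND 1)
= 1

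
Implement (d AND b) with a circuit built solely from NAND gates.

((d NAND b) NAND (d NAND b))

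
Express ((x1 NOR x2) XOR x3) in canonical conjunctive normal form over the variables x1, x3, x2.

(x1 OR x3 OR NOT x2) AND (x1 OR NOT x3 OR x2) AND (NOT x1 OR x3 OR x2) AND (NOT x1 OR x3 OR NOT x2)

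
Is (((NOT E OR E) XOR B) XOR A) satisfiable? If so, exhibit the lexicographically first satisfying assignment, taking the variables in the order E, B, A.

E=0, B=0, A=0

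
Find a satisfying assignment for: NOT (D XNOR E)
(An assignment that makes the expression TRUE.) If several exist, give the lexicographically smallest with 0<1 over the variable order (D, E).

D=0, E=1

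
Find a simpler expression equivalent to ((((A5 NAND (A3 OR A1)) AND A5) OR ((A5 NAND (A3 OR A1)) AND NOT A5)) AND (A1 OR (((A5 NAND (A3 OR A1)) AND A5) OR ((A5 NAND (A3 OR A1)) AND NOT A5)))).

By absorption (E AND (E OR v) = E) then distribution ((E AND v) OR (E AND NOT v) = E):
= (A5 NAND (A3 OR A1))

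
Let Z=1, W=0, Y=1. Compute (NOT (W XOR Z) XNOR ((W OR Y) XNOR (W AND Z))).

Substituting: (NOT (0 XOR 1) XNOR ((0 OR 1) XNOR (0 AND 1)))
= 1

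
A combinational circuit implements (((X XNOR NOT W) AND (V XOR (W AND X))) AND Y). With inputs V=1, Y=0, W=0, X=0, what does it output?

Substituting: (((0 XNOR NOT 0) AND (1 XOR (0 AND 0))) AND 0)
= 0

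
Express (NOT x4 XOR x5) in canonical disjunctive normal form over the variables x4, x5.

(NOT x4 AND NOT x5) OR (x4 AND x5)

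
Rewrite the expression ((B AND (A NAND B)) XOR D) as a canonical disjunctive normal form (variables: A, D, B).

(NOT A AND NOT D AND B) OR (NOT A AND D AND NOT B) OR (A AND D AND NOT B) OR (A AND D AND B)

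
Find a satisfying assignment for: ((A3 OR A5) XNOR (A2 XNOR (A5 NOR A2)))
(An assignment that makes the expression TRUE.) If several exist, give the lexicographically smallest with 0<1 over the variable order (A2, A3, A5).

A2=0, A3=0, A5=0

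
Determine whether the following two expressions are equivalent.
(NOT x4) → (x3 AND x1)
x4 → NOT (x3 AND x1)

No, Inverse is not equivalent to original (counterexample: x4=0, x1=0, x3=0)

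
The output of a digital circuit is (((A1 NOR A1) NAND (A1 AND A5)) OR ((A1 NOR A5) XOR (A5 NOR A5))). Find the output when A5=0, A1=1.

Substituting: (((1 NOR 1) NAND (1 AND 0)) OR ((1 NOR 0) XOR (0 NOR 0)))
= 1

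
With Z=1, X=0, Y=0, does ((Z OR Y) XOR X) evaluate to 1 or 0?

Substituting: ((1 OR 0) XOR 0)
= 1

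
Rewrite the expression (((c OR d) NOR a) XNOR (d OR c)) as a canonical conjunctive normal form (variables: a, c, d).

(a OR c OR d) AND (a OR c OR NOT d) AND (a OR NOT c OR d) AND (a OR NOT c OR NOT d) AND (NOT a OR c OR NOT d) AND (NOT a OR NOT c OR d) AND (NOT a OR NOT c OR NOT d)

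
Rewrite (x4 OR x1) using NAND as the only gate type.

((x4 NAND x4) NAND (x1 NAND x1))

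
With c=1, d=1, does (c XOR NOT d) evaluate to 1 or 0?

Substituting: (1 XOR NOT 1)
= 1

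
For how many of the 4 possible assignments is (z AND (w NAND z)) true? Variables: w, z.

Satisfying assignments: (0,1)
Count: 1 out of 4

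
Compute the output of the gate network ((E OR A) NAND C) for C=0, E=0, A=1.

Substituting: ((0 OR 1) NAND 0)
= 1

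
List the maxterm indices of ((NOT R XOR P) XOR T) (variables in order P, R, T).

ΠM(1, 2, 4, 7) = (P OR R OR NOT T) AND (P OR NOT R OR T) AND (NOT P OR R OR T) AND (NOT P OR NOT R OR NOT T)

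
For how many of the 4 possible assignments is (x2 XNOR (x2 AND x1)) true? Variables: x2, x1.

Satisfying assignments: (0,0), (0,1), (1,1)
Count: 3 out of 4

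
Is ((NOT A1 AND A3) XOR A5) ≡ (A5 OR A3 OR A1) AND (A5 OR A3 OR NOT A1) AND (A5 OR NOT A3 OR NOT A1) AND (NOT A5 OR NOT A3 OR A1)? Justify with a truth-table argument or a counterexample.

Yes, they are equivalent — the two output columns agree on all 8 assignments:
A5 | A3 | A1 | Expression 1 | Expression 2
------------------------------------------
0 | 0 | 0 | 0 | 0
0 | 0 | 1 | 0 | 0
0 | 1 | 0 | 1 | 1
0 | 1 | 1 | 0 | 0
1 | 0 | 0 | 1 | 1
1 | 0 | 1 | 1 | 1
1 | 1 | 0 | 0 | 0
1 | 1 | 1 | 1 | 1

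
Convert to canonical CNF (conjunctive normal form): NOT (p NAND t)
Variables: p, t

(p OR t) AND (p OR NOT t) AND (NOT p OR t)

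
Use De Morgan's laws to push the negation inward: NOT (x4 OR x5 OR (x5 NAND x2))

NOT x4 AND NOT x5 AND NOT (x5 NAND x2)
De Morgan's: NOT(OR of terms) = AND of negations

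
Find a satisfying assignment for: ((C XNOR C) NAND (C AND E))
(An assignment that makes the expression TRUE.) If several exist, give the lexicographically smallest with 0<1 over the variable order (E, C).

E=0, C=0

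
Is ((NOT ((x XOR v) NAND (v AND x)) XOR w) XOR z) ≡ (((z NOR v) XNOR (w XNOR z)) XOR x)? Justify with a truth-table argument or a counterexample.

No. Counterexample: with v=0, w=0, z=0, x=0, Expression 1 = 0 but Expression 2 = 1.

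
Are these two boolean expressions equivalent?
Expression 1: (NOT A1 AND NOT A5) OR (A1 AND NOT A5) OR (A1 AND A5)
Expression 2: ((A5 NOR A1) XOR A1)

Yes, they are equivalent — the two output columns agree on all 4 assignments:
A1 | A5 | Expression 1 | Expression 2
-------------------------------------
0 | 0 | 1 | 1
0 | 1 | 0 | 0
1 | 0 | 1 | 1
1 | 1 | 1 | 1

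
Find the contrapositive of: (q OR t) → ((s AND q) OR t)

Contrapositive: NOT ((s AND q) OR t) → NOT (q OR t)
Note: A statement and its contrapositive are logically equivalent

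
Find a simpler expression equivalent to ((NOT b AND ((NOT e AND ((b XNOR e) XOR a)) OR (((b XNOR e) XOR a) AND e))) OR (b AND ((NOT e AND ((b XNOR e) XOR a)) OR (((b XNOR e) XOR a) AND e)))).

By distribution ((E AND v) OR (E AND NOT v) = E) then distribution ((E AND v) OR (E AND NOT v) = E):
= ((b XNOR e) XOR a)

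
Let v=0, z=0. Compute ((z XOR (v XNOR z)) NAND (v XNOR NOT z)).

Substituting: ((0 XOR (0 XNOR 0)) NAND (0 XNOR NOT 0))
= 1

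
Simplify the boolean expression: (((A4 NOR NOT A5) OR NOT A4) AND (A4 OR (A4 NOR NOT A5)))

By distribution ((E OR v) AND (E OR NOT v) = E):
= (A4 NOR NOT A5)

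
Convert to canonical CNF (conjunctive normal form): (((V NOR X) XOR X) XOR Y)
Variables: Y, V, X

(Y OR NOT V OR X) AND (NOT Y OR V OR X) AND (NOT Y OR V OR NOT X) AND (NOT Y OR NOT V OR NOT X)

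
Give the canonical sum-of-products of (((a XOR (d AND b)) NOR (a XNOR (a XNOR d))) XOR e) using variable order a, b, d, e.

Σm(0, 3, 4, 7, 9, 11, 13, 15) = (NOT a AND NOT b AND NOT d AND NOT e) OR (NOT a AND NOT b AND d AND e) OR (NOT a AND b AND NOT d AND NOT e) OR (NOT a AND b AND d AND e) OR (a AND NOT b AND NOT d AND e) OR (a AND NOT b AND d AND e) OR (a AND b AND NOT d AND e) OR (a AND b AND d AND e)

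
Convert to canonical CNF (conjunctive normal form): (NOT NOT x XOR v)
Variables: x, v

(x OR v) AND (NOT x OR NOT v)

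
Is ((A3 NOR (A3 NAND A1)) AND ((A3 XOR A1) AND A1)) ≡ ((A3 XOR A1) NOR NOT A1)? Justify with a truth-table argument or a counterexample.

No. Counterexample: with A1=1, A3=1, Expression 1 = 0 but Expression 2 = 1.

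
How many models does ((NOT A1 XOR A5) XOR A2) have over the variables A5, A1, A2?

Satisfying assignments: (0,0,0), (0,1,1), (1,0,1), (1,1,0)
Count: 4 out of 8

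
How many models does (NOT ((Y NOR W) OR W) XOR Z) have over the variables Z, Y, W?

Satisfying assignments: (0,1,0), (1,0,0), (1,0,1), (1,1,1)
Count: 4 out of 8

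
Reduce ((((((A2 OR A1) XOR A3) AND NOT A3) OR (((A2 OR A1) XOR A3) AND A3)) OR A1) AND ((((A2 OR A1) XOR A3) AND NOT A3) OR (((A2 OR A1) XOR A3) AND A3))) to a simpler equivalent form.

By absorption (E AND (E OR v) = E) then distribution ((E AND v) OR (E AND NOT v) = E):
= ((A2 OR A1) XOR A3)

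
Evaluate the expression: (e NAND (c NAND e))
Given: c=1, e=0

Substituting: (0 NAND (1 NAND 0))
= 1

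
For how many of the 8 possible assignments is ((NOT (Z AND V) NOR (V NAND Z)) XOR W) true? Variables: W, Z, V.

Satisfying assignments: (0,1,1), (1,0,0), (1,0,1), (1,1,0)
Count: 4 out of 8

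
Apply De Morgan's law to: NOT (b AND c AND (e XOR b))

NOT b OR NOT c OR NOT (e XOR b)
De Morgan's: NOT(AND of terms) = OR of negations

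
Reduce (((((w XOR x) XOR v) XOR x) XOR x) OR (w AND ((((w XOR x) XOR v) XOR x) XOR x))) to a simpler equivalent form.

By absorption (E OR (E AND v) = E) then XOR self-cancellation ((E XOR v) XOR v = E):
= ((w XOR x) XOR v)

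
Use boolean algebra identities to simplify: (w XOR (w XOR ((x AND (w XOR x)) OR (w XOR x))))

By XOR self-cancellation ((E XOR v) XOR v = E) then absorption (E OR (E AND v) = E):
= (w XOR x)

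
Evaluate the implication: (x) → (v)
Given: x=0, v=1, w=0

Antecedent (x) = 0; consequent (v) = 1.
0 → 1 = 1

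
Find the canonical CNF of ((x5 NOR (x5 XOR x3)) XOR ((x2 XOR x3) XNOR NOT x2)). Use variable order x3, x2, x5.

(x3 OR x2 OR NOT x5) AND (x3 OR NOT x2 OR NOT x5)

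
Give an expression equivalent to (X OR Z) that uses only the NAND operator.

((X NAND X) NAND (Z NAND Z))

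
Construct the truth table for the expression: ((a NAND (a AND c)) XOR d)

d | a | c | Output
------------------
0 | 0 | 0 | 1
0 | 0 | 1 | 1
0 | 1 | 0 | 1
0 | 1 | 1 | 0
1 | 0 | 0 | 0
1 | 0 | 1 | 0
1 | 1 | 0 | 0
1 | 1 | 1 | 1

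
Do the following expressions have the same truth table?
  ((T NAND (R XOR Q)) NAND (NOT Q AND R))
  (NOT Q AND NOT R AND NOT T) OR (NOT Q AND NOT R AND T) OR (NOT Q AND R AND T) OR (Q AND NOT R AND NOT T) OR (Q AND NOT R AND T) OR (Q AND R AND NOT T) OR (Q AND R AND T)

Yes, they are equivalent — the two output columns agree on all 8 assignments:
Q | R | T | Expression 1 | Expression 2
---------------------------------------
0 | 0 | 0 | 1 | 1
0 | 0 | 1 | 1 | 1
0 | 1 | 0 | 0 | 0
0 | 1 | 1 | 1 | 1
1 | 0 | 0 | 1 | 1
1 | 0 | 1 | 1 | 1
1 | 1 | 0 | 1 | 1
1 | 1 | 1 | 1 | 1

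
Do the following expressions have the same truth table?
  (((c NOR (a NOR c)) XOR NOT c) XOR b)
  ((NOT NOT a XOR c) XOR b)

No. Counterexample: with a=0, c=0, b=0, Expression 1 = 1 but Expression 2 = 0.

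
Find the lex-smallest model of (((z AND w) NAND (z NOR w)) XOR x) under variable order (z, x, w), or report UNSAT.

z=0, x=0, w=0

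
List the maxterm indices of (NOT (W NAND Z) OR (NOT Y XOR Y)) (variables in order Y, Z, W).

ΠM() = TRUE (no maxterms)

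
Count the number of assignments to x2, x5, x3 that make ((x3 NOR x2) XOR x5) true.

Satisfying assignments: (0,0,0), (0,1,1), (1,1,0), (1,1,1)
Count: 4 out of 8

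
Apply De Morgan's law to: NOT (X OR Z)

NOT X AND NOT Z
De Morgan's: NOT(OR of terms) = AND of negations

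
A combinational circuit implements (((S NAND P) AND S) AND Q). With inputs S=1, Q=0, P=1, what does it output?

Substituting: (((1 NAND 1) AND 1) AND 0)
= 0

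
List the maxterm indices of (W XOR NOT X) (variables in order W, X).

ΠM(1, 2) = (W OR NOT X) AND (NOT W OR X)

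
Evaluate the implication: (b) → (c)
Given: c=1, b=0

Antecedent (b) = 0; consequent (c) = 1.
0 → 1 = 1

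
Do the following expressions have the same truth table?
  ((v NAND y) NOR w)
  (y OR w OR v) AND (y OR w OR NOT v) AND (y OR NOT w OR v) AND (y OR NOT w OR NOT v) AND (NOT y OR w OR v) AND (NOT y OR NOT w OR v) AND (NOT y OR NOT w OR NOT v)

Yes, they are equivalent — the two output columns agree on all 8 assignments:
y | w | v | Expression 1 | Expression 2
---------------------------------------
0 | 0 | 0 | 0 | 0
0 | 0 | 1 | 0 | 0
0 | 1 | 0 | 0 | 0
0 | 1 | 1 | 0 | 0
1 | 0 | 0 | 0 | 0
1 | 0 | 1 | 1 | 1
1 | 1 | 0 | 0 | 0
1 | 1 | 1 | 0 | 0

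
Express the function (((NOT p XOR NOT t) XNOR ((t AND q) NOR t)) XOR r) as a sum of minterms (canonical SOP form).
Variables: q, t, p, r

Σm(1, 2, 5, 6, 9, 10, 13, 14) = (NOT q AND NOT t AND NOT p AND r) OR (NOT q AND NOT t AND p AND NOT r) OR (NOT q AND t AND NOT p AND r) OR (NOT q AND t AND p AND NOT r) OR (q AND NOT t AND NOT p AND r) OR (q AND NOT t AND p AND NOT r) OR (q AND t AND NOT p AND r) OR (q AND t AND p AND NOT r)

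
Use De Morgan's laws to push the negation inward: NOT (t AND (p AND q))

NOT t OR NOT (p AND q)
De Morgan's: NOT(AND of terms) = OR of negations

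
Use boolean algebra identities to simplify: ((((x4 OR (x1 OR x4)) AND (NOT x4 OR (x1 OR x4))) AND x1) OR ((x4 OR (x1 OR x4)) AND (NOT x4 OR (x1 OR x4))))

By absorption (E OR (E AND v) = E) then distribution ((E OR v) AND (E OR NOT v) = E):
= (x1 OR x4)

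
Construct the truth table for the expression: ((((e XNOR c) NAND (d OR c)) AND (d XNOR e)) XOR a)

c | e | d | a | Output
----------------------
0 | 0 | 0 | 0 | 1
0 | 0 | 0 | 1 | 0
0 | 0 | 1 | 0 | 0
0 | 0 | 1 | 1 | 1
0 | 1 | 0 | 0 | 0
0 | 1 | 0 | 1 | 1
0 | 1 | 1 | 0 | 1
0 | 1 | 1 | 1 | 0
1 | 0 | 0 | 0 | 1
1 | 0 | 0 | 1 | 0
1 | 0 | 1 | 0 | 0
1 | 0 | 1 | 1 | 1
1 | 1 | 0 | 0 | 0
1 | 1 | 0 | 1 | 1
1 | 1 | 1 | 0 | 0
1 | 1 | 1 | 1 | 1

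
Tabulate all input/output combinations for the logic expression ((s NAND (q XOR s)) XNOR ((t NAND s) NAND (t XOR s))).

q | s | t | Output
------------------
0 | 0 | 0 | 1
0 | 0 | 1 | 0
0 | 1 | 0 | 1
0 | 1 | 1 | 0
1 | 0 | 0 | 1
1 | 0 | 1 | 0
1 | 1 | 0 | 0
1 | 1 | 1 | 1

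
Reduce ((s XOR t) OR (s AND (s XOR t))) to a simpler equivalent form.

By absorption (E OR (E AND v) = E):
= (s XOR t)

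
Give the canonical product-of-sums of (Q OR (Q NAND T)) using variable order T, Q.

ΠM() = TRUE (no maxterms)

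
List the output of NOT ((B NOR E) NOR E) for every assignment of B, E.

B | E | Output
--------------
0 | 0 | 1
0 | 1 | 1
1 | 0 | 0
1 | 1 | 1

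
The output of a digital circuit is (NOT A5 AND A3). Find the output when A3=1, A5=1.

Substituting: (NOT 1 AND 1)
= 0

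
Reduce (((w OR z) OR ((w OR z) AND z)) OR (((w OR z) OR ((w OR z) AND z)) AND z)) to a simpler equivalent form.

By absorption (E OR (E AND v) = E) then absorption (E OR (E AND v) = E):
= (w OR z)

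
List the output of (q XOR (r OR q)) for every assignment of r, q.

r | q | Output
--------------
0 | 0 | 0
0 | 1 | 0
1 | 0 | 1
1 | 1 | 0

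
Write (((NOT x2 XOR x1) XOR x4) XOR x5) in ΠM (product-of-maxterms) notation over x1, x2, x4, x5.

ΠM(1, 2, 4, 7, 8, 11, 13, 14) = (x1 OR x2 OR x4 OR NOT x5) AND (x1 OR x2 OR NOT x4 OR x5) AND (x1 OR NOT x2 OR x4 OR x5) AND (x1 OR NOT x2 OR NOT x4 OR NOT x5) AND (NOT x1 OR x2 OR x4 OR x5) AND (NOT x1 OR x2 OR NOT x4 OR NOT x5) AND (NOT x1 OR NOT x2 OR x4 OR NOT x5) AND (NOT x1 OR NOT x2 OR NOT x4 OR x5)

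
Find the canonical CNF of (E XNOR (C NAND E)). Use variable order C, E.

(C OR E) AND (NOT C OR E) AND (NOT C OR NOT E)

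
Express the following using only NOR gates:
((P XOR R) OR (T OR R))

((((((P NOR R) NOR (P NOR R)) NOR ((P NOR R) NOR (P NOR R))) NOR ((((P NOR P) NOR (R NOR R)) NOR ((P NOR P) NOR (R NOR R))) NOR (((P NOR P) NOR (R NOR R)) NOR ((P NOR P) NOR (R NOR R))))) NOR ((T NOR R) NOR (T NOR R))) NOR (((((P NOR R) NOR (P NOR R)) NOR ((P NOR R) NOR (P NOR R))) NOR ((((P NOR P) NOR (R NOR R)) NOR ((P NOR P) NOR (R NOR R))) NOR (((P NOR P) NOR (R NOR R)) NOR ((P NOR P) NOR (R NOR R))))) NOR ((T NOR R) NOR (T NOR R))))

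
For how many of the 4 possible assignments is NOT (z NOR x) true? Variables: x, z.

Satisfying assignments: (0,1), (1,0), (1,1)
Count: 3 out of 4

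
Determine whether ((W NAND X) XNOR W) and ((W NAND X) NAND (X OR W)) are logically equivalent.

No. Counterexample: with W=0, X=0, Expression 1 = 0 but Expression 2 = 1.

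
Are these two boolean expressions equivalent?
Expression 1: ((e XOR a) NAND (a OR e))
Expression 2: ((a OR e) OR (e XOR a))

No. Counterexample: with a=0, e=0, Expression 1 = 1 but Expression 2 = 0.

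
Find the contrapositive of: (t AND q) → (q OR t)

Contrapositive: NOT (q OR t) → NOT (t AND q)
Note: A statement and its contrapositive are logically equivalent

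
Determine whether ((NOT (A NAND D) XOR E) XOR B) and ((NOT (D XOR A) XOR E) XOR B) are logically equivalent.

No. Counterexample: with E=0, B=0, A=0, D=0, Expression 1 = 0 but Expression 2 = 1.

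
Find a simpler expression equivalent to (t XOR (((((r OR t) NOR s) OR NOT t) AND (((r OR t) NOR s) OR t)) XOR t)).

By XOR self-cancellation ((E XOR v) XOR v = E) then distribution ((E OR v) AND (E OR NOT v) = E):
= ((r OR t) NOR s)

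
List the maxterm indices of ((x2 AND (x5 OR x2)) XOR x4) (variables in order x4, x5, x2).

ΠM(0, 2, 5, 7) = (x4 OR x5 OR x2) AND (x4 OR NOT x5 OR x2) AND (NOT x4 OR x5 OR NOT x2) AND (NOT x4 OR NOT x5 OR NOT x2)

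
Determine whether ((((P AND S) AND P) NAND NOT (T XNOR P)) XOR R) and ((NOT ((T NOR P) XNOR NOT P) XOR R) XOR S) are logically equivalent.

No. Counterexample: with T=0, P=0, R=0, S=0, Expression 1 = 1 but Expression 2 = 0.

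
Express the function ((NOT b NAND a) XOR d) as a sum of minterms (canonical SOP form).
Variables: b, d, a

Σm(0, 3, 4, 5) = (NOT b AND NOT d AND NOT a) OR (NOT b AND d AND a) OR (b AND NOT d AND NOT a) OR (b AND NOT d AND a)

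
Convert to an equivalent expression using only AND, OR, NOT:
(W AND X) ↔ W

((W AND X) AND W) OR (NOT (W AND X) AND NOT W)
(Biconditional = both true or both false)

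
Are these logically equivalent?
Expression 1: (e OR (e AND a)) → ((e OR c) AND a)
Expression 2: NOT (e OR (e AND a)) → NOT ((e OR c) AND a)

No, Inverse is not equivalent to original (counterexample: e=0, c=1, a=1)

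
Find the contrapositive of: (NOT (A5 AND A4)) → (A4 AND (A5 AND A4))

Contrapositive: NOT (A4 AND (A5 AND A4)) → (A5 AND A4)
Note: A statement and its contrapositive are logically equivalent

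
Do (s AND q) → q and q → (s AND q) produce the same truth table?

No, Converse is not equivalent to original (counterexample: s=0, q=1)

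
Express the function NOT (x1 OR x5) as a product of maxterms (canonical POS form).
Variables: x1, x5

ΠM(1, 2, 3) = (x1 OR NOT x5) AND (NOT x1 OR x5) AND (NOT x1 OR NOT x5)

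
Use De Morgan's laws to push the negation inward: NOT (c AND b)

NOT c OR NOT b
De Morgan's: NOT(AND of terms) = OR of negations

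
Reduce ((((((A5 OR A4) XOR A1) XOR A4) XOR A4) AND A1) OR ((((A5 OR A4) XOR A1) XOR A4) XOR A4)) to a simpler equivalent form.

By absorption (E OR (E AND v) = E) then XOR self-cancellation ((E XOR v) XOR v = E):
= ((A5 OR A4) XOR A1)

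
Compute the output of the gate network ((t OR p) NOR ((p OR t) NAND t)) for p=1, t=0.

Substituting: ((0 OR 1) NOR ((1 OR 0) NAND 0))
= 0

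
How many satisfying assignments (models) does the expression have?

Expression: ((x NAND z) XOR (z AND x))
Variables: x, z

Satisfying assignments: (0,0), (0,1), (1,0), (1,1)
Count: 4 out of 4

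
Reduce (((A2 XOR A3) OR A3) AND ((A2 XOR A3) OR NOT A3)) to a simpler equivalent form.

By distribution ((E OR v) AND (E OR NOT v) = E):
= (A2 XOR A3)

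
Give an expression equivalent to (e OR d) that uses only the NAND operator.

((e NAND e) NAND (d NAND d))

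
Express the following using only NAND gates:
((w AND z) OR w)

((((w NAND z) NAND (w NAND z)) NAND ((w NAND z) NAND (w NAND z))) NAND (w NAND w))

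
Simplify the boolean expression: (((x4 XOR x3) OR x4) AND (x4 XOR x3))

By absorption (E AND (E OR v) = E):
= (x4 XOR x3)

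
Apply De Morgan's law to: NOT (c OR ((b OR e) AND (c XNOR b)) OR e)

NOT c AND NOT ((b OR e) AND (c XNOR b)) AND NOT e
De Morgan's: NOT(OR of terms) = AND of negations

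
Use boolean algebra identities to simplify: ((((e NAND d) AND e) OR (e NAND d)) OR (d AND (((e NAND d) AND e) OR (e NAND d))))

By absorption (E OR (E AND v) = E) then absorption (E OR (E AND v) = E):
= (e NAND d)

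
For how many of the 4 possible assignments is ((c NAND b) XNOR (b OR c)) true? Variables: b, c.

Satisfying assignments: (0,1), (1,0)
Count: 2 out of 4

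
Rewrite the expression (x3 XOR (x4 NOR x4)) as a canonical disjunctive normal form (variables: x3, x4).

(NOT x3 AND NOT x4) OR (x3 AND x4)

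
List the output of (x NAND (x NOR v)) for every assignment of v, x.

v | x | Output
--------------
0 | 0 | 1
0 | 1 | 1
1 | 0 | 1
1 | 1 | 1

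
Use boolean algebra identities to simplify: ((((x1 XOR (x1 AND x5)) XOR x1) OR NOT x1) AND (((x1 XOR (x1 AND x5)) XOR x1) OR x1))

By distribution ((E OR v) AND (E OR NOT v) = E) then XOR self-cancellation ((E XOR v) XOR v = E):
= (x1 AND x5)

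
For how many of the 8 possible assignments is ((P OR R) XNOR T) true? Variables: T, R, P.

Satisfying assignments: (0,0,0), (1,0,1), (1,1,0), (1,1,1)
Count: 4 out of 8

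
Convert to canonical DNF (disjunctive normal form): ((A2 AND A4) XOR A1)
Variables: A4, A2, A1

(NOT A4 AND NOT A2 AND A1) OR (NOT A4 AND A2 AND A1) OR (A4 AND NOT A2 AND A1) OR (A4 AND A2 AND NOT A1)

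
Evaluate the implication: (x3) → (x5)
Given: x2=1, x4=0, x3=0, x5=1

Antecedent (x3) = 0; consequent (x5) = 1.
0 → 1 = 1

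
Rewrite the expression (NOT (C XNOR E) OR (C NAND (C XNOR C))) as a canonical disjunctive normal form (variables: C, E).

(NOT C AND NOT E) OR (NOT C AND E) OR (C AND NOT E)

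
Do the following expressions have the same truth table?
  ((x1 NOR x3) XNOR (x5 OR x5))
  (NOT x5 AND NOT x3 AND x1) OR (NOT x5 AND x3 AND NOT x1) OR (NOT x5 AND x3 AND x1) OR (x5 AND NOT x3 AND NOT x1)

Yes, they are equivalent — the two output columns agree on all 8 assignments:
x5 | x3 | x1 | Expression 1 | Expression 2
------------------------------------------
0 | 0 | 0 | 0 | 0
0 | 0 | 1 | 1 | 1
0 | 1 | 0 | 1 | 1
0 | 1 | 1 | 1 | 1
1 | 0 | 0 | 1 | 1
1 | 0 | 1 | 0 | 0
1 | 1 | 0 | 0 | 0
1 | 1 | 1 | 0 | 0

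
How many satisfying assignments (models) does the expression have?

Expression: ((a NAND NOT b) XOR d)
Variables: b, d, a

Satisfying assignments: (0,0,0), (0,1,1), (1,0,0), (1,0,1)
Count: 4 out of 8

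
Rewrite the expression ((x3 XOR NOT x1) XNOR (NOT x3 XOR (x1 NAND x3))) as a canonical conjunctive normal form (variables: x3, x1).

(x3 OR x1) AND (NOT x3 OR x1) AND (NOT x3 OR NOT x1)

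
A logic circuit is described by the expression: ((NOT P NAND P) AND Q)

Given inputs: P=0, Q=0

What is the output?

Substituting: ((NOT 0 NAND 0) AND 0)
= 0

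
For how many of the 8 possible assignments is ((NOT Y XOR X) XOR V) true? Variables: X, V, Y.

Satisfying assignments: (0,0,0), (0,1,1), (1,0,1), (1,1,0)
Count: 4 out of 8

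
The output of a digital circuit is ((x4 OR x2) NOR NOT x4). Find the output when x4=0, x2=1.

Substituting: ((0 OR 1) NOR NOT 0)
= 0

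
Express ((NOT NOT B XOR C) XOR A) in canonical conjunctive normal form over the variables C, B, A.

(C OR B OR A) AND (C OR NOT B OR NOT A) AND (NOT C OR B OR NOT A) AND (NOT C OR NOT B OR A)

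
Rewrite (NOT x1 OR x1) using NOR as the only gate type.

(((x1 NOR x1) NOR x1) NOR ((x1 NOR x1) NOR x1))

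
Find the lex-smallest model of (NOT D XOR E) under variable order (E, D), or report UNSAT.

E=0, D=0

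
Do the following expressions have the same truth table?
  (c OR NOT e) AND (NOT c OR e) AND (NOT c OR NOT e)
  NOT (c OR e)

Yes, they are equivalent — the two output columns agree on all 4 assignments:
c | e | Expression 1 | Expression 2
-----------------------------------
0 | 0 | 1 | 1
0 | 1 | 0 | 0
1 | 0 | 0 | 0
1 | 1 | 0 | 0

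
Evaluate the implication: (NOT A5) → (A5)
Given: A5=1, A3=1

Antecedent (NOT A5) = 0; consequent (A5) = 1.
0 → 1 = 1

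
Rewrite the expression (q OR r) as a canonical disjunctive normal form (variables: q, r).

(NOT q AND r) OR (q AND NOT r) OR (q AND r)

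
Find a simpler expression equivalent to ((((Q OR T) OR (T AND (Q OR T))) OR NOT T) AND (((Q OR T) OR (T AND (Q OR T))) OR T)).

By distribution ((E OR v) AND (E OR NOT v) = E) then absorption (E OR (E AND v) = E):
= (Q OR T)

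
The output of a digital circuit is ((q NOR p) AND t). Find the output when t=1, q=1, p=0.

Substituting: ((1 NOR 0) AND 1)
= 0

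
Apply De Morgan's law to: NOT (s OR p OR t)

NOT s AND NOT p AND NOT t
De Morgan's: NOT(OR of terms) = AND of negations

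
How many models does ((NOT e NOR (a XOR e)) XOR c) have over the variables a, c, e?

Satisfying assignments: (0,1,0), (0,1,1), (1,0,1), (1,1,0)
Count: 4 out of 8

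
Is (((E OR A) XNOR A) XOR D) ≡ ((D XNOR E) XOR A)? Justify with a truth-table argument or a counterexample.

No. Counterexample: with A=1, E=0, D=0, Expression 1 = 1 but Expression 2 = 0.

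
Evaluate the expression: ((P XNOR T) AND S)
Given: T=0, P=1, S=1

Substituting: ((1 XNOR 0) AND 1)
= 0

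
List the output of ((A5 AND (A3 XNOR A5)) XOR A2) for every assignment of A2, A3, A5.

A2 | A3 | A5 | Output
---------------------
0 | 0 | 0 | 0
0 | 0 | 1 | 0
0 | 1 | 0 | 0
0 | 1 | 1 | 1
1 | 0 | 0 | 1
1 | 0 | 1 | 1
1 | 1 | 0 | 1
1 | 1 | 1 | 0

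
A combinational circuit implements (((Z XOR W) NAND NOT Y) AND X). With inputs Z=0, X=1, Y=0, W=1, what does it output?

Substituting: (((0 XOR 1) NAND NOT 0) AND 1)
= 0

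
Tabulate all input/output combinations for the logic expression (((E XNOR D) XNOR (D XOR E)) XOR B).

E | D | B | Output
------------------
0 | 0 | 0 | 0
0 | 0 | 1 | 1
0 | 1 | 0 | 0
0 | 1 | 1 | 1
1 | 0 | 0 | 0
1 | 0 | 1 | 1
1 | 1 | 0 | 0
1 | 1 | 1 | 1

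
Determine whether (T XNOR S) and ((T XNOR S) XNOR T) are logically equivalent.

No. Counterexample: with T=0, S=0, Expression 1 = 1 but Expression 2 = 0.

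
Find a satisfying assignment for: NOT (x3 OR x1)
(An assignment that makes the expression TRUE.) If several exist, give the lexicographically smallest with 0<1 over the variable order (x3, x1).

x3=0, x1=0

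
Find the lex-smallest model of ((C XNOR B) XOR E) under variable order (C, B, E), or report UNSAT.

C=0, B=0, E=0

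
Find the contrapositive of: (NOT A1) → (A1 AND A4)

Contrapositive: NOT (A1 AND A4) → A1
Note: A statement and its contrapositive are logically equivalent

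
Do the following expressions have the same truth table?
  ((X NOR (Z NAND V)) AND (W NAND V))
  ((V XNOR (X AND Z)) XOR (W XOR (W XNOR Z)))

No. Counterexample: with V=0, X=0, Z=1, W=0, Expression 1 = 0 but Expression 2 = 1.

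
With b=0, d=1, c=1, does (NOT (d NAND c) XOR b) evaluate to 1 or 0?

Substituting: (NOT (1 NAND 1) XOR 0)
= 1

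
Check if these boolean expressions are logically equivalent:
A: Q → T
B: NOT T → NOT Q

Yes, Contrapositive is always equivalent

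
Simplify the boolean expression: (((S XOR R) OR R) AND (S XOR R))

By absorption (E AND (E OR v) = E):
= (S XOR R)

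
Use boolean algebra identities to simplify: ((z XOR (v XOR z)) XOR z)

By XOR self-cancellation ((E XOR v) XOR v = E):
= (v XOR z)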